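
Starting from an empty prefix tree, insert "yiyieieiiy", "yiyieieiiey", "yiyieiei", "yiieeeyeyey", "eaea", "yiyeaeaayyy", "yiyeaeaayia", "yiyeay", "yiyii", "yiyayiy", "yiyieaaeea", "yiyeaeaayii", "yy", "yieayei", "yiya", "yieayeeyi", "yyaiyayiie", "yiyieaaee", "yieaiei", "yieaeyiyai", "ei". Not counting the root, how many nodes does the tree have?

74

For each word, the new-node count is its length minus the longest prefix already in the trie:
  "yiyieieiiy" → 10 new (y, i, y, i, e, i, e, i, i, y)
  "yiyieieiiey" → prefix "yiyieieii" already present; 2 new (e, y)
  "yiyieiei" → prefix "yiyieiei" already present; 0 new (none)
  "yiieeeyeyey" → prefix "yi" already present; 9 new (i, e, e, e, y, e, y, e, y)
  "eaea" → 4 new (e, a, e, a)
  "yiyeaeaayyy" → prefix "yiy" already present; 8 new (e, a, e, a, a, y, y, y)
  "yiyeaeaayia" → prefix "yiyeaeaay" already present; 2 new (i, a)
  "yiyeay" → prefix "yiyea" already present; 1 new (y)
  "yiyii" → prefix "yiyi" already present; 1 new (i)
  "yiyayiy" → prefix "yiy" already present; 4 new (a, y, i, y)
  "yiyieaaeea" → prefix "yiyie" already present; 5 new (a, a, e, e, a)
  "yiyeaeaayii" → prefix "yiyeaeaayi" already present; 1 new (i)
  "yy" → prefix "y" already present; 1 new (y)
  "yieayei" → prefix "yi" already present; 5 new (e, a, y, e, i)
  "yiya" → prefix "yiya" already present; 0 new (none)
  "yieayeeyi" → prefix "yieaye" already present; 3 new (e, y, i)
  "yyaiyayiie" → prefix "yy" already present; 8 new (a, i, y, a, y, i, i, e)
  "yiyieaaee" → prefix "yiyieaaee" already present; 0 new (none)
  "yieaiei" → prefix "yiea" already present; 3 new (i, e, i)
  "yieaeyiyai" → prefix "yiea" already present; 6 new (e, y, i, y, a, i)
  "ei" → prefix "e" already present; 1 new (i)
Total nodes = 10 + 2 + 0 + 9 + 4 + 8 + 2 + 1 + 1 + 4 + 5 + 1 + 1 + 5 + 0 + 3 + 8 + 0 + 3 + 6 + 1 = 74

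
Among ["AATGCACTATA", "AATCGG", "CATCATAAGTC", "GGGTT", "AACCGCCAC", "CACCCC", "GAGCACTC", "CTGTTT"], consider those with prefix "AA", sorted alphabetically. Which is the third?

Words with prefix "AA", in lexicographic order: "AACCGCCAC", "AATCGG", "AATGCACTATA"
Position 3: AATGCACTATA

AATGCACTATA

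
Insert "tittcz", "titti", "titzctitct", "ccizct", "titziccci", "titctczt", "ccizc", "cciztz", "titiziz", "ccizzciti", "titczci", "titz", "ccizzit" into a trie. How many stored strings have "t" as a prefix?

Traverse to the node for "t", then collect every word in that subtree.
Matches: "titctczt", "titczci", "titiziz", "tittcz", "titti", "titz", "titzctitct", "titziccci"
Count: 8

8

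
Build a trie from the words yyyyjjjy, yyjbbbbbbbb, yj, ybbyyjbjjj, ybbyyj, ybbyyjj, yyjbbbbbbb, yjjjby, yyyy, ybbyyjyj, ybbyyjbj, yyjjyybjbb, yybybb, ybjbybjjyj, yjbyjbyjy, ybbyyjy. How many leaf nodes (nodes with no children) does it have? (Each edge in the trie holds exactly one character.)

A leaf is a node with no children — equivalently, the end of a word that is not a proper prefix of any other stored word.
Those words: "ybbyyjbjjj", "ybbyyjj", "ybbyyjyj", "ybjbybjjyj", "yjbyjbyjy", "yjjjby", "yybybb", "yyjbbbbbbbb", "yyjjyybjbb", "yyyyjjjy"
Leaf count: 10

10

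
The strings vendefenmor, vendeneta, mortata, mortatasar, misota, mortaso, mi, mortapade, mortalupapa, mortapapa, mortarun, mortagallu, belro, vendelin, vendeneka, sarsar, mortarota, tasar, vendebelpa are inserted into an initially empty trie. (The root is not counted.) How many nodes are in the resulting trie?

81

For each word, the new-node count is its length minus the longest prefix already in the trie:
  "vendefenmor" → 11 new (v, e, n, d, e, f, e, n, m, o, r)
  "vendeneta" → prefix "vende" already present; 4 new (n, e, t, a)
  "mortata" → 7 new (m, o, r, t, a, t, a)
  "mortatasar" → prefix "mortata" already present; 3 new (s, a, r)
  "misota" → prefix "m" already present; 5 new (i, s, o, t, a)
  "mortaso" → prefix "morta" already present; 2 new (s, o)
  "mi" → prefix "mi" already present; 0 new (none)
  "mortapade" → prefix "morta" already present; 4 new (p, a, d, e)
  "mortalupapa" → prefix "morta" already present; 6 new (l, u, p, a, p, a)
  "mortapapa" → prefix "mortapa" already present; 2 new (p, a)
  "mortarun" → prefix "morta" already present; 3 new (r, u, n)
  "mortagallu" → prefix "morta" already present; 5 new (g, a, l, l, u)
  "belro" → 5 new (b, e, l, r, o)
  "vendelin" → prefix "vende" already present; 3 new (l, i, n)
  "vendeneka" → prefix "vendene" already present; 2 new (k, a)
  "sarsar" → 6 new (s, a, r, s, a, r)
  "mortarota" → prefix "mortar" already present; 3 new (o, t, a)
  "tasar" → 5 new (t, a, s, a, r)
  "vendebelpa" → prefix "vende" already present; 5 new (b, e, l, p, a)
Total nodes = 11 + 4 + 7 + 3 + 5 + 2 + 0 + 4 + 6 + 2 + 3 + 5 + 5 + 3 + 2 + 6 + 3 + 5 + 5 = 81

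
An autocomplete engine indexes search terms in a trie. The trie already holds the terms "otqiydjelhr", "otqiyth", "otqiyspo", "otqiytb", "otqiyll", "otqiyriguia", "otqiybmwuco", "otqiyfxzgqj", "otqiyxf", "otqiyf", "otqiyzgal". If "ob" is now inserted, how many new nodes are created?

Walking "ob" from the root, the first 1 characters ("o") follow existing edges; "b" is the first miss.
New nodes needed: |"ob"| − 1 = 2 − 1 = 1.

1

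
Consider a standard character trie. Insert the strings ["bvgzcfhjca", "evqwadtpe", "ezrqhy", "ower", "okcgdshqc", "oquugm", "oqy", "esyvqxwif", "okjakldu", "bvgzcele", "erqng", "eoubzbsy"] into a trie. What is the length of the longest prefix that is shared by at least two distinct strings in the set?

5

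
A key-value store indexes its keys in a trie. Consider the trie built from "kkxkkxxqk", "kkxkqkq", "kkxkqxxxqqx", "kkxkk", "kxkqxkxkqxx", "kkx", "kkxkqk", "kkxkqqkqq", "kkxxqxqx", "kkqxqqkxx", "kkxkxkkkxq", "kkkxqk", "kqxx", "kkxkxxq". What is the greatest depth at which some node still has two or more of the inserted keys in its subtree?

6

The deepest shared node is where two words last agree before diverging.
"kkxkqk" and "kkxkqkq" agree on "kkxkqk" (6 characters) before diverging; nothing deeper is shared.
Longest shared-prefix length: 6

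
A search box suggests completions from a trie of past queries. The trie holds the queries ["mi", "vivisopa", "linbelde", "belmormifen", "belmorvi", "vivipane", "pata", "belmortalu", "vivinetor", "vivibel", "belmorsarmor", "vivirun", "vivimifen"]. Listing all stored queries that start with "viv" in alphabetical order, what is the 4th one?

vivipane

DFS of the "viv" subtree visits, in order: "vivibel", "vivimifen", "vivinetor", "vivipane", "vivirun", "vivisopa"
The 4th is vivipane.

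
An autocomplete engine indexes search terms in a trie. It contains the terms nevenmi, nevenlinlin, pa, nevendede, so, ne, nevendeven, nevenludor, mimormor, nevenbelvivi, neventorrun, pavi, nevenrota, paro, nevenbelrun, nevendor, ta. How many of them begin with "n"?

Filter for entries beginning with "n":
Matches: "ne", "nevenbelrun", "nevenbelvivi", "nevendede", "nevendeven", "nevendor", "nevenlinlin", "nevenludor", "nevenmi", "nevenrota", "neventorrun"
Count: 11

11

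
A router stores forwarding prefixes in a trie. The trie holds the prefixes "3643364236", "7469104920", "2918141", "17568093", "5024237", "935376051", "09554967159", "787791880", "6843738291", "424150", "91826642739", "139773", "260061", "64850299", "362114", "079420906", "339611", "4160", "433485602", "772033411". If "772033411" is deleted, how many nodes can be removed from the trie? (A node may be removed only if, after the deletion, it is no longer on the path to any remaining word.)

8

Walk "772033411" from the leaf back toward the root, removing each node that no remaining word uses.
The suffix "72033411" (8 nodes) is used only by "772033411"; the node for "7" still has the child "4", so pruning stops there.
Nodes removed: 8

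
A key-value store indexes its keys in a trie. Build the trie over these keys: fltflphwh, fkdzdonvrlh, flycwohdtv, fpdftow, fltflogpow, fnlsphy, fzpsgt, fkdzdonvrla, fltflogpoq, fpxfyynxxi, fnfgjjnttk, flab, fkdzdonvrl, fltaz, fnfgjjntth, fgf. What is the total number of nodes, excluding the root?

74

Count nodes per top-level branch (shared prefixes stored once):
  'f'-branch (fgf, fkdzdonvrl, fkdzdonvrla, fkdzdonvrlh, flab, fltaz, fltflogpoq, fltflogpow, fltflphwh, flycwohdtv, fnfgjjntth, fnfgjjnttk, fnlsphy, fpdftow, fpxfyynxxi, fzpsgt): 74 nodes
Sum: 74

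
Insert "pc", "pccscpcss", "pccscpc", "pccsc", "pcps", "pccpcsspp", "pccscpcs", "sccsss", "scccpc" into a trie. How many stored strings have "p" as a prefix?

7

Walk to "p"; the words in its subtree are exactly those with that prefix.
Matches: "pc", "pccpcsspp", "pccsc", "pccscpc", "pccscpcs", "pccscpcss", "pcps"
Count: 7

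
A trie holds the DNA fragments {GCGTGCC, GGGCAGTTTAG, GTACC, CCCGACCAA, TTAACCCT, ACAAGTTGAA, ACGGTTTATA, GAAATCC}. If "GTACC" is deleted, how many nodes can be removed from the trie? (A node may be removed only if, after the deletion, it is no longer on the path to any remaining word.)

4

After clearing the end-marker at "GTACC", prune upward until reaching a node still needed by another word.
The suffix "TACC" (4 nodes) is used only by "GTACC"; the node for "G" still has the child "C", so pruning stops there.
Nodes removed: 4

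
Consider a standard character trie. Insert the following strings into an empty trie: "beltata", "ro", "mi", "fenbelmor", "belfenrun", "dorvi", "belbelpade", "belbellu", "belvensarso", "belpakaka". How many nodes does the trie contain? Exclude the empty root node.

54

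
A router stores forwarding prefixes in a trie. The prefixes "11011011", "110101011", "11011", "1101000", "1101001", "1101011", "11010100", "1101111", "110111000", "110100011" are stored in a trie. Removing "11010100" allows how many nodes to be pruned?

1

Walk "11010100" from the leaf back toward the root, removing each node that no remaining word uses.
The suffix "0" (1 node) is used only by "11010100"; the node for "1101010" still has the child "1", so pruning stops there.
Nodes removed: 1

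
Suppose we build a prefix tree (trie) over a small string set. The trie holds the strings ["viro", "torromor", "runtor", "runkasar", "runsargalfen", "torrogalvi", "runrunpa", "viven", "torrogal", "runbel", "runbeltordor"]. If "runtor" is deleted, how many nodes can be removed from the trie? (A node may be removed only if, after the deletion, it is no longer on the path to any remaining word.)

3

Walk "runtor" from the leaf back toward the root, removing each node that no remaining word uses.
The suffix "tor" (3 nodes) is used only by "runtor"; the node for "run" still has the child "k", so pruning stops there.
Nodes removed: 3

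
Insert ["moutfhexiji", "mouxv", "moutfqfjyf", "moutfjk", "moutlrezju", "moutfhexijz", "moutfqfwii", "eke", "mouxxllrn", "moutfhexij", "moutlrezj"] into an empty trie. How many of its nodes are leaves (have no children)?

9

A leaf is a node with no children — equivalently, the end of a word that is not a proper prefix of any other stored word.
Those words: "eke", "moutfhexiji", "moutfhexijz", "moutfjk", "moutfqfjyf", "moutfqfwii", "moutlrezju", "mouxv", "mouxxllrn"
Leaf count: 9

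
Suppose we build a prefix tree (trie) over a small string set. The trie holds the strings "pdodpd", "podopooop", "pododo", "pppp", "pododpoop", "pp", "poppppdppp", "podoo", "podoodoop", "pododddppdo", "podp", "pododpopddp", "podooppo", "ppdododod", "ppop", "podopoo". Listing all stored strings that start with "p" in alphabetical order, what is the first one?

pdodpd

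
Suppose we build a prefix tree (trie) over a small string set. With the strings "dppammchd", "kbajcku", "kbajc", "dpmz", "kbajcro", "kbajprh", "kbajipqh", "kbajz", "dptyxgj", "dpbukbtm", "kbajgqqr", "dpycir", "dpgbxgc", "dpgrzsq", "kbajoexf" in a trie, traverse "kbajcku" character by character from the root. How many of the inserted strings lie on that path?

Walk "kbajcku" from the root; an end-of-word marker is hit whenever a stored word is a prefix of "kbajcku".
Prefixes of the query that are stored words: "kbajc", "kbajcku"
Count: 2

2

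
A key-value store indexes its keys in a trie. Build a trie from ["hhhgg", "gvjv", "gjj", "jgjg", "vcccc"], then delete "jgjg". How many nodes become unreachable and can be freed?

4

After clearing the end-marker at "jgjg", prune upward until reaching a node still needed by another word.
No other word shares any prefix with "jgjg", so all 4 of its nodes go.
Nodes removed: 4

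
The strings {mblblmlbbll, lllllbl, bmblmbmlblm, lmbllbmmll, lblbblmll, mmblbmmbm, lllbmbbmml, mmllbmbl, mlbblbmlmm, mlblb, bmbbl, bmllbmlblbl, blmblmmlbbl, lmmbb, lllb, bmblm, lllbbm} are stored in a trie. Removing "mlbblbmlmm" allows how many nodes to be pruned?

7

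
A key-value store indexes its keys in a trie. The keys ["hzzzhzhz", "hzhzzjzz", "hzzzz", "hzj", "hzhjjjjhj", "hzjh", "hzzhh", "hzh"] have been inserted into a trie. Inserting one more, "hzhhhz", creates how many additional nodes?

The longest prefix of "hzhhhz" already in the trie is "hzh" (length 3).
So 6 − 3 = 3 new nodes.

3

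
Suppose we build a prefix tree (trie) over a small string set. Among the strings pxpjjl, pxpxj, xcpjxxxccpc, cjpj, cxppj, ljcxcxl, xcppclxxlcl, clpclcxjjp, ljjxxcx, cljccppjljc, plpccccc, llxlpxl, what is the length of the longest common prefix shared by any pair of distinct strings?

3

Look for the deepest trie node that still has at least two words in its subtree.
"pxpjjl" and "pxpxj" agree on "pxp" (3 characters) before diverging; nothing deeper is shared.
Longest shared-prefix length: 3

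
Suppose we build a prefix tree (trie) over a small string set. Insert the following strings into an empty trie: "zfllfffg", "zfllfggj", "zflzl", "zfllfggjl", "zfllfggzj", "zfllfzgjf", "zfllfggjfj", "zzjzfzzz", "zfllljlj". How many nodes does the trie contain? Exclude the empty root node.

33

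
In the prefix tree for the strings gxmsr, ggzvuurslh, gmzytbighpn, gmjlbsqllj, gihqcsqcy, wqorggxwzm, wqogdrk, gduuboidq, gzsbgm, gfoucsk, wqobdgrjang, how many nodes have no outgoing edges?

Leaves are exactly the stored words that no other stored word extends.
Those words: "gduuboidq", "gfoucsk", "ggzvuurslh", "gihqcsqcy", "gmjlbsqllj", "gmzytbighpn", "gxmsr", "gzsbgm", "wqobdgrjang", "wqogdrk", "wqorggxwzm"
Leaf count: 11

11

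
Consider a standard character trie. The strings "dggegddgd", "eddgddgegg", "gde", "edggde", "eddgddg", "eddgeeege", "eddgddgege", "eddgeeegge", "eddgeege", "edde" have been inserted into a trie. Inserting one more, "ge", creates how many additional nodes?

1

"g" is already a path in the trie; the remaining "e" must be added.
So 2 − 1 = 1 new nodes.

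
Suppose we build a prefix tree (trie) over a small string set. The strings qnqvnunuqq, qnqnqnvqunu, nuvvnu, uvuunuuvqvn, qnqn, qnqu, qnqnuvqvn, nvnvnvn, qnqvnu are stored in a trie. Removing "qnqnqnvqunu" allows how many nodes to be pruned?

7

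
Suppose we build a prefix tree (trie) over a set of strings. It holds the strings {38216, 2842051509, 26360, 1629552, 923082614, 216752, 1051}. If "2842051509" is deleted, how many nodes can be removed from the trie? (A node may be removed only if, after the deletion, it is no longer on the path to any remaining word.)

9

After clearing the end-marker at "2842051509", prune upward until reaching a node still needed by another word.
The suffix "842051509" (9 nodes) is used only by "2842051509"; the node for "2" still has the child "6", so pruning stops there.
Nodes removed: 9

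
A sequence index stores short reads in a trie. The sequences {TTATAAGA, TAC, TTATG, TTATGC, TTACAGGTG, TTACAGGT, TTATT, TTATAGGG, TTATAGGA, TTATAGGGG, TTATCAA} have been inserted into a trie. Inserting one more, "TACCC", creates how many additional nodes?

The longest prefix of "TACCC" already in the trie is "TAC" (length 3).
So 5 − 3 = 2 new nodes.

2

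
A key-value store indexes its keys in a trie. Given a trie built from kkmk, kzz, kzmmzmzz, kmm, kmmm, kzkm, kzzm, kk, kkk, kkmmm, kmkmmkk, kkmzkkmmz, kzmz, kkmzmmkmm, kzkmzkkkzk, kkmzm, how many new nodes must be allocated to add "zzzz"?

No existing word starts with "z", so every character of "zzzz" needs a new node.
4 − 0 = 4 new nodes.

4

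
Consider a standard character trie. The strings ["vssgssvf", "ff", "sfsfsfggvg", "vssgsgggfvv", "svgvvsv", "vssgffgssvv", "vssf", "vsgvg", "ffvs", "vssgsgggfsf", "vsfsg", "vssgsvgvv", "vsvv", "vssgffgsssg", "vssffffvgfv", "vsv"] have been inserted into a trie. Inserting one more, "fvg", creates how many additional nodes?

Walking "fvg" from the root, the first 1 characters ("f") follow existing edges; "v" is the first miss.
New nodes needed: |"fvg"| − 1 = 3 − 1 = 2.

2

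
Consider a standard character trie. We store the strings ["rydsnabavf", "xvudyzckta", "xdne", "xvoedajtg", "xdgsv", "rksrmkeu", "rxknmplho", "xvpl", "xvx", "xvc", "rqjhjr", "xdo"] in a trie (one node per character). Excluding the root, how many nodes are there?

58

Count nodes per top-level branch (shared prefixes stored once):
  'r'-branch (rksrmkeu, rqjhjr, rxknmplho, rydsnabavf): 30 nodes
  'x'-branch (xdgsv, xdne, xdo, xvc, xvoedajtg, xvpl, xvudyzckta, xvx): 28 nodes
Sum: 58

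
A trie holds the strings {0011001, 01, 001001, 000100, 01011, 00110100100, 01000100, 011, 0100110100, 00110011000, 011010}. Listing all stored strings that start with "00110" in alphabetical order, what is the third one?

00110100100

DFS of the "00110" subtree visits, in order: "0011001", "00110011000", "00110100100"
Position 3: 00110100100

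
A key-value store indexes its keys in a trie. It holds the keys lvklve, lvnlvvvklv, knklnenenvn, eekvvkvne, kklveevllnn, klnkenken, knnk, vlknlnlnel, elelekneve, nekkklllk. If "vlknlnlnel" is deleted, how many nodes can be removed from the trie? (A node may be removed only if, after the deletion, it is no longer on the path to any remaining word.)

10

A node on "vlknlnlnel"'s path can go only if nothing else ends at it or branches off below it.
No other word shares any prefix with "vlknlnlnel", so all 10 of its nodes go.
Nodes removed: 10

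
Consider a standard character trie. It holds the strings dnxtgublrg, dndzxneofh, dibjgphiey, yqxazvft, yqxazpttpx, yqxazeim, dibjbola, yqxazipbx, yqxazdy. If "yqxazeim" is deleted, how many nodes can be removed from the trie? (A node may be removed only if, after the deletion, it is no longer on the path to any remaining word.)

3

A node on "yqxazeim"'s path can go only if nothing else ends at it or branches off below it.
The suffix "eim" (3 nodes) is used only by "yqxazeim"; the node for "yqxaz" still has the child "v", so pruning stops there.
Nodes removed: 3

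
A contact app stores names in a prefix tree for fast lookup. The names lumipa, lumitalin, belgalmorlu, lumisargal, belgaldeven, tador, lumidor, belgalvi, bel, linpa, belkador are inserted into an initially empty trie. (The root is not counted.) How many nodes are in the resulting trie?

52

Trace insertions, counting only characters that open a new branch:
  "lumipa" → 6 new (l, u, m, i, p, a)
  "lumitalin" → prefix "lumi" already present; 5 new (t, a, l, i, n)
  "belgalmorlu" → 11 new (b, e, l, g, a, l, m, o, r, l, u)
  "lumisargal" → prefix "lumi" already present; 6 new (s, a, r, g, a, l)
  "belgaldeven" → prefix "belgal" already present; 5 new (d, e, v, e, n)
  "tador" → 5 new (t, a, d, o, r)
  "lumidor" → prefix "lumi" already present; 3 new (d, o, r)
  "belgalvi" → prefix "belgal" already present; 2 new (v, i)
  "bel" → prefix "bel" already present; 0 new (none)
  "linpa" → prefix "l" already present; 4 new (i, n, p, a)
  "belkador" → prefix "bel" already present; 5 new (k, a, d, o, r)
Total nodes = 6 + 5 + 11 + 6 + 5 + 5 + 3 + 2 + 0 + 4 + 5 = 52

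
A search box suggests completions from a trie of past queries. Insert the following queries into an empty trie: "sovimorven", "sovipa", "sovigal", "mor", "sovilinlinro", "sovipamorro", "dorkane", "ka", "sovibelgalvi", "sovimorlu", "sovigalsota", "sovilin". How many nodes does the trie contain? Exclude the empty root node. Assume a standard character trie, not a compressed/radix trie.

54

Trace insertions, counting only characters that open a new branch:
  "sovimorven" → 10 new (s, o, v, i, m, o, r, v, e, n)
  "sovipa" → prefix "sovi" already present; 2 new (p, a)
  "sovigal" → prefix "sovi" already present; 3 new (g, a, l)
  "mor" → 3 new (m, o, r)
  "sovilinlinro" → prefix "sovi" already present; 8 new (l, i, n, l, i, n, r, o)
  "sovipamorro" → prefix "sovipa" already present; 5 new (m, o, r, r, o)
  "dorkane" → 7 new (d, o, r, k, a, n, e)
  "ka" → 2 new (k, a)
  "sovibelgalvi" → prefix "sovi" already present; 8 new (b, e, l, g, a, l, v, i)
  "sovimorlu" → prefix "sovimor" already present; 2 new (l, u)
  "sovigalsota" → prefix "sovigal" already present; 4 new (s, o, t, a)
  "sovilin" → prefix "sovilin" already present; 0 new (none)
Total nodes = 10 + 2 + 3 + 3 + 8 + 5 + 7 + 2 + 8 + 2 + 4 + 0 = 54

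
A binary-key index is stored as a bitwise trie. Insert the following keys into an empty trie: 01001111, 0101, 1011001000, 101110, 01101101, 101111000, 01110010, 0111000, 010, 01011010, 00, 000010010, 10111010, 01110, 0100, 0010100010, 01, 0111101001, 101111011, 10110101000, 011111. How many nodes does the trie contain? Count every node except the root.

Count nodes per top-level branch (shared prefixes stored once):
  '0'-branch (00, 000010010, 0010100010, 01, 010, 0100, 01001111, 0101, 01011010, 01101101, 01110, 0111000, 01110010, 0111101001, 011111): 48 nodes
  '1'-branch (1011001000, 10110101000, 101110, 10111010, 101111000, 101111011): 26 nodes
Sum: 74

74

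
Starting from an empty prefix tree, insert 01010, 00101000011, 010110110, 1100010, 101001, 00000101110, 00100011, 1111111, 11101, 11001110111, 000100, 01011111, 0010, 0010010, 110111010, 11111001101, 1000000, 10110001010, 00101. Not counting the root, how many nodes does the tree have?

Count nodes per top-level branch (shared prefixes stored once):
  '0'-branch (00000101110, 000100, 0010, 00100011, 0010010, 00101, 00101000011, 01010, 010110110, 01011111): 41 nodes
  '1'-branch (1000000, 101001, 10110001010, 1100010, 11001110111, 110111010, 11101, 11111001101, 1111111): 51 nodes
Sum: 92

92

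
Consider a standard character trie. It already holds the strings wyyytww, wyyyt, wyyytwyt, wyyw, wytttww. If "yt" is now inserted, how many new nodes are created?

2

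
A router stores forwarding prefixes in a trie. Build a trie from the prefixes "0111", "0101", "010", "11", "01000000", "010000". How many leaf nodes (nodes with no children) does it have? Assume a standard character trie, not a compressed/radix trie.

Leaves are exactly the stored words that no other stored word extends.
Those words: "01000000", "0101", "0111", "11"
Leaf count: 4

4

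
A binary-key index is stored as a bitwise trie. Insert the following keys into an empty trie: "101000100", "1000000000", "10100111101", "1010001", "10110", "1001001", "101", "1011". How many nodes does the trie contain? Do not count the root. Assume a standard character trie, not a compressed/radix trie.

Count nodes per top-level branch (shared prefixes stored once):
  '1'-branch (1000000000, 1001001, 101, 1010001, 101000100, 10100111101, 1011, 10110): 29 nodes
Sum: 29

29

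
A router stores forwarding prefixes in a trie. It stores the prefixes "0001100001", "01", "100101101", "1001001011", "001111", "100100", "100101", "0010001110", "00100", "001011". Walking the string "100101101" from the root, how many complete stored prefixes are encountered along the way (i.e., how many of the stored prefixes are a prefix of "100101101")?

2

Traverse "100101101" character by character; count nodes along the way that are marked as word ends.
Prefixes of the query that are stored words: "100101", "100101101"
Count: 2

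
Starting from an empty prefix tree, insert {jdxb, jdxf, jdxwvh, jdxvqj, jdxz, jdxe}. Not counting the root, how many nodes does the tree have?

13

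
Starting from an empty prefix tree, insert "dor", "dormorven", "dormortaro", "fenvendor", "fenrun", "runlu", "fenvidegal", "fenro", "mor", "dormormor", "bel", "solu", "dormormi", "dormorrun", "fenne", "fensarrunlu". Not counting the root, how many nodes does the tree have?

64

For each word, the new-node count is its length minus the longest prefix already in the trie:
  "dor" → 3 new (d, o, r)
  "dormorven" → prefix "dor" already present; 6 new (m, o, r, v, e, n)
  "dormortaro" → prefix "dormor" already present; 4 new (t, a, r, o)
  "fenvendor" → 9 new (f, e, n, v, e, n, d, o, r)
  "fenrun" → prefix "fen" already present; 3 new (r, u, n)
  "runlu" → 5 new (r, u, n, l, u)
  "fenvidegal" → prefix "fenv" already present; 6 new (i, d, e, g, a, l)
  "fenro" → prefix "fenr" already present; 1 new (o)
  "mor" → 3 new (m, o, r)
  "dormormor" → prefix "dormor" already present; 3 new (m, o, r)
  "bel" → 3 new (b, e, l)
  "solu" → 4 new (s, o, l, u)
  "dormormi" → prefix "dormorm" already present; 1 new (i)
  "dormorrun" → prefix "dormor" already present; 3 new (r, u, n)
  "fenne" → prefix "fen" already present; 2 new (n, e)
  "fensarrunlu" → prefix "fen" already present; 8 new (s, a, r, r, u, n, l, u)
Total nodes = 3 + 6 + 4 + 9 + 3 + 5 + 6 + 1 + 3 + 3 + 3 + 4 + 1 + 3 + 2 + 8 = 64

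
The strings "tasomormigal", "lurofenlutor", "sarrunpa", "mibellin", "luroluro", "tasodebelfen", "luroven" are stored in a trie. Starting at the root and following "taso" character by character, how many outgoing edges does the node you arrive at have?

Follow the path "taso" to its node, then look at its outgoing edges.
Distinct next characters after "taso": d, m.
That node has 2 child edges.

2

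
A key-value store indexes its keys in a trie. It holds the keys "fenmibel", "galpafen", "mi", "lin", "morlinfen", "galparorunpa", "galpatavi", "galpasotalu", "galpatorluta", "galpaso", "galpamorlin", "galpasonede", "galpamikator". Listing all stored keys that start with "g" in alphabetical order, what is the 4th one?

galparorunpa

Filter for "g…" and sort: "galpafen", "galpamikator", "galpamorlin", "galparorunpa", "galpaso", "galpasonede", "galpasotalu", "galpatavi", "galpatorluta"
Position 4: galparorunpa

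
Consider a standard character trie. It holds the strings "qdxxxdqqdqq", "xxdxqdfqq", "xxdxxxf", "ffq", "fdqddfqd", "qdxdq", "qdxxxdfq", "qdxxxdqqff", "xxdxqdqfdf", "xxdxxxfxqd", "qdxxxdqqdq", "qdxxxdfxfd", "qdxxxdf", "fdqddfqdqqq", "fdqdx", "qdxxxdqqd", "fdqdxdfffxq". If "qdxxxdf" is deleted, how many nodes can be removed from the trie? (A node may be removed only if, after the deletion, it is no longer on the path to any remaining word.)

0

Walk "qdxxxdf" from the leaf back toward the root, removing each node that no remaining word uses.
Every node on "qdxxxdf" is still needed (e.g. by "qdxxxdfq"), so nothing is freed.
Nodes removed: 0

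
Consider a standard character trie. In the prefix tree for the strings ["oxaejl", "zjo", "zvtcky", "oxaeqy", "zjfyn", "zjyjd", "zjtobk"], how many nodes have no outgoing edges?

7

A leaf is a node with no children — equivalently, the end of a word that is not a proper prefix of any other stored word.
Those words: "oxaejl", "oxaeqy", "zjfyn", "zjo", "zjtobk", "zjyjd", "zvtcky"
Leaf count: 7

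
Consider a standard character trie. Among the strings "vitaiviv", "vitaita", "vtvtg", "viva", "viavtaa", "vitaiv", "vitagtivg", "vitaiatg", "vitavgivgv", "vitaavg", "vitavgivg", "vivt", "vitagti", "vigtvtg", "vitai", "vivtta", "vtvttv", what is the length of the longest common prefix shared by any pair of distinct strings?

9

The deepest shared node is where two words last agree before diverging.
"vitavgivg" and "vitavgivgv" agree on "vitavgivg" (9 characters) before diverging; nothing deeper is shared.
Longest shared-prefix length: 9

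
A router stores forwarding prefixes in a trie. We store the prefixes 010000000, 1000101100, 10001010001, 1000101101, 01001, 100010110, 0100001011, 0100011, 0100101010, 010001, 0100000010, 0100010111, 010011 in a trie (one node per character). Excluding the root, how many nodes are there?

Count nodes per top-level branch (shared prefixes stored once):
  '0'-branch (010000000, 0100000010, 0100001011, 010001, 0100010111, 0100011, 01001, 0100101010, 010011): 28 nodes
  '1'-branch (10001010001, 100010110, 1000101100, 1000101101): 15 nodes
Sum: 43

43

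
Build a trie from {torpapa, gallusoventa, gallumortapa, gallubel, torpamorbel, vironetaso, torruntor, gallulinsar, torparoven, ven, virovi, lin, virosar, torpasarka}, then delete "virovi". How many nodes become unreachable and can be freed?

2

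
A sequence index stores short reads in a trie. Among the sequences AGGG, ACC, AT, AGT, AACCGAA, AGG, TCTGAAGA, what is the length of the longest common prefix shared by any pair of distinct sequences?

Equivalently: take the maximum, over all pairs, of their longest common prefix length.
"AGG" and "AGGG" agree on "AGG" (3 characters) before diverging; nothing deeper is shared.
Longest shared-prefix length: 3

3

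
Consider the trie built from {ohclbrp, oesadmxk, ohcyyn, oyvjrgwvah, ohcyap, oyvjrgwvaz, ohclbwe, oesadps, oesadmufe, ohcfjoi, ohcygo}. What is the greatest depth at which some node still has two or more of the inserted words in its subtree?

9

Equivalently: take the maximum, over all pairs, of their longest common prefix length.
e.g. "oyvjrgwvah" and "oyvjrgwvaz" share the prefix "oyvjrgwva" of length 9; no pair shares a longer one.
Longest shared-prefix length: 9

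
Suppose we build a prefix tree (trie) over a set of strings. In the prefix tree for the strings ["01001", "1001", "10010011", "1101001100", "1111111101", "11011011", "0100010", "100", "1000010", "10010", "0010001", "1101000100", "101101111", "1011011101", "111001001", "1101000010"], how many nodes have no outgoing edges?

A leaf is a node with no children — equivalently, the end of a word that is not a proper prefix of any other stored word.
Those words: "0010001", "0100010", "01001", "1000010", "10010011", "1011011101", "101101111", "1101000010", "1101000100", "1101001100", "11011011", "111001001", "1111111101"
Leaf count: 13

13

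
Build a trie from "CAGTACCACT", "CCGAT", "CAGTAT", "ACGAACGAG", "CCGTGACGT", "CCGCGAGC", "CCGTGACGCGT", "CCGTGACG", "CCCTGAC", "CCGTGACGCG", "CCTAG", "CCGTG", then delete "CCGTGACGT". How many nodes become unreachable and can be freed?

After clearing the end-marker at "CCGTGACGT", prune upward until reaching a node still needed by another word.
The suffix "T" (1 node) is used only by "CCGTGACGT"; the node for "CCGTGACG" still has the child "C", so pruning stops there.
Nodes removed: 1

1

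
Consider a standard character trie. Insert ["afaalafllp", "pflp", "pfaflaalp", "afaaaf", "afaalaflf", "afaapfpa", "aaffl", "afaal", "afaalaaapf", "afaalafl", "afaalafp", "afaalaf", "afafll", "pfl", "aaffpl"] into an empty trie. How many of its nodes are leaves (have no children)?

Leaves are exactly the stored words that no other stored word extends.
Those words: "aaffl", "aaffpl", "afaaaf", "afaalaaapf", "afaalaflf", "afaalafllp", "afaalafp", "afaapfpa", "afafll", "pfaflaalp", "pflp"
Leaf count: 11

11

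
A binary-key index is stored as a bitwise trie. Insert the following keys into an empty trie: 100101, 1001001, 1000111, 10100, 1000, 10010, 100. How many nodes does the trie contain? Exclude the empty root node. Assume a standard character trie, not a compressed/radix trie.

15

Insert word by word; a character creates a node only if that edge doesn't already exist:
  "100101" → 6 new (1, 0, 0, 1, 0, 1)
  "1001001" → prefix "10010" already present; 2 new (0, 1)
  "1000111" → prefix "100" already present; 4 new (0, 1, 1, 1)
  "10100" → prefix "10" already present; 3 new (1, 0, 0)
  "1000" → prefix "1000" already present; 0 new (none)
  "10010" → prefix "10010" already present; 0 new (none)
  "100" → prefix "100" already present; 0 new (none)
Total nodes = 6 + 2 + 4 + 3 + 0 + 0 + 0 = 15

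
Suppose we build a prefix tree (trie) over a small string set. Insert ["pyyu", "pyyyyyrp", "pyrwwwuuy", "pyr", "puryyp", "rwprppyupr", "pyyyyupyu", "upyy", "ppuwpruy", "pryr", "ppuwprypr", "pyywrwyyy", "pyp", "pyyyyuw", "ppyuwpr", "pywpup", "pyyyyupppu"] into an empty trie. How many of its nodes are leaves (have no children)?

16

Leaves are exactly the stored words that no other stored word extends.
Those words: "ppuwpruy", "ppuwprypr", "ppyuwpr", "pryr", "puryyp", "pyp", "pyrwwwuuy", "pywpup", "pyyu", "pyywrwyyy", "pyyyyupppu", "pyyyyupyu", "pyyyyuw", "pyyyyyrp", "rwprppyupr", "upyy"
Leaf count: 16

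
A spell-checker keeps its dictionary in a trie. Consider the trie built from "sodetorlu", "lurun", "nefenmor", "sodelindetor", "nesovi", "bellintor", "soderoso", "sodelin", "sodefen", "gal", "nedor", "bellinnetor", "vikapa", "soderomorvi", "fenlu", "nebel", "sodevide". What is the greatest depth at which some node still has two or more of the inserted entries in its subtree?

The deepest shared node is where two words last agree before diverging.
e.g. "sodelin" and "sodelindetor" share the prefix "sodelin" of length 7; no pair shares a longer one.
Longest shared-prefix length: 7

7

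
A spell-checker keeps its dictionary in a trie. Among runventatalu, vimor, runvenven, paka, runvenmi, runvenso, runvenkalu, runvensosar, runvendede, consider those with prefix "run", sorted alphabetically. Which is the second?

runvenkalu

Words with prefix "run", in lexicographic order: "runvendede", "runvenkalu", "runvenmi", "runvenso", "runvensosar", "runventatalu", "runvenven"
Position 2: runvenkalu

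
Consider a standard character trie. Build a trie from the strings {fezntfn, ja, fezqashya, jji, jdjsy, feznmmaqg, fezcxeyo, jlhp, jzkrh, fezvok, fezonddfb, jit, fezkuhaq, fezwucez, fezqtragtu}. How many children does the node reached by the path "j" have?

6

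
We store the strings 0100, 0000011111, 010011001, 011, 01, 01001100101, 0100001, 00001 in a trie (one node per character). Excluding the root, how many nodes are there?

Trace insertions, counting only characters that open a new branch:
  "0100" → 4 new (0, 1, 0, 0)
  "0000011111" → prefix "0" already present; 9 new (0, 0, 0, 0, 1, 1, 1, 1, 1)
  "010011001" → prefix "0100" already present; 5 new (1, 1, 0, 0, 1)
  "011" → prefix "01" already present; 1 new (1)
  "01" → prefix "01" already present; 0 new (none)
  "01001100101" → prefix "010011001" already present; 2 new (0, 1)
  "0100001" → prefix "0100" already present; 3 new (0, 0, 1)
  "00001" → prefix "0000" already present; 1 new (1)
Total nodes = 4 + 9 + 5 + 1 + 0 + 2 + 3 + 1 = 25

25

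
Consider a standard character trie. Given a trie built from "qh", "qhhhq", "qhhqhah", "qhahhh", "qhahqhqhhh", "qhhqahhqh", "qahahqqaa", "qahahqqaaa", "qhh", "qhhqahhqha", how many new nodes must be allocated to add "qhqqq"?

"qh" is already a path in the trie; the remaining "qqq" must be added.
So 5 − 2 = 3 new nodes.

3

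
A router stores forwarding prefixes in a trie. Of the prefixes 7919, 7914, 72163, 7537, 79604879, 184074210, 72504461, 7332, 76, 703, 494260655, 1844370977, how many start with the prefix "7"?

9

Walk to "7"; the words in its subtree are exactly those with that prefix.
Matches: "703", "72163", "72504461", "7332", "7537", "76", "7914", "7919", "79604879"
Count: 9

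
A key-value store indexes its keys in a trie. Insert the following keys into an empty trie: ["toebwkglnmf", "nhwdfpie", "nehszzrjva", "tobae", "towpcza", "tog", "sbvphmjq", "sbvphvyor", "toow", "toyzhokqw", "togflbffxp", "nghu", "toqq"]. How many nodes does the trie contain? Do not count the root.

70

Count nodes per top-level branch (shared prefixes stored once):
  'n'-branch (nehszzrjva, nghu, nhwdfpie): 20 nodes
  's'-branch (sbvphmjq, sbvphvyor): 12 nodes
  't'-branch (tobae, toebwkglnmf, tog, togflbffxp, toow, toqq, towpcza, toyzhokqw): 38 nodes
Sum: 70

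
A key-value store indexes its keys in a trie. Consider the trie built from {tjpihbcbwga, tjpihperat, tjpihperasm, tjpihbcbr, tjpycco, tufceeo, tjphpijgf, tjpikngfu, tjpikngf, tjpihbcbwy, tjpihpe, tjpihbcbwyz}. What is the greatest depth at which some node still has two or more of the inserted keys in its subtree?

10

Equivalently: take the maximum, over all pairs, of their longest common prefix length.
e.g. "tjpihbcbwy" and "tjpihbcbwyz" share the prefix "tjpihbcbwy" of length 10; no pair shares a longer one.
Longest shared-prefix length: 10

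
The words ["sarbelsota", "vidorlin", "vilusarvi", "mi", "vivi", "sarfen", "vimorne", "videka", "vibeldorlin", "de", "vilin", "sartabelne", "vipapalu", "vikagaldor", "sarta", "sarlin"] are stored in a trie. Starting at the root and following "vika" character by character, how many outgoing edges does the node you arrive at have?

1

The children of the "vika" node are the distinct next characters among strings starting with "vika".
Characters that immediately follow "vika" among the stored strings: {g}.
That node has 1 child edge.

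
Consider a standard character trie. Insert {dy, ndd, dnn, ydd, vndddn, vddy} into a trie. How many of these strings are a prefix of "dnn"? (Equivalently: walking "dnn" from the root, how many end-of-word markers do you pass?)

1

Check each prefix of "dnn" against the stored set — each match is an end-marker on the path.
Prefixes of the query that are stored words: "dnn"
Count: 1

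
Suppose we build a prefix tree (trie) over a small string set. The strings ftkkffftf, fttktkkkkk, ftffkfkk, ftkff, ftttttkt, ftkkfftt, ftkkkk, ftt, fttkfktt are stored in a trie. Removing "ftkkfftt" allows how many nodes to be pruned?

Walk "ftkkfftt" from the leaf back toward the root, removing each node that no remaining word uses.
The suffix "tt" (2 nodes) is used only by "ftkkfftt"; the node for "ftkkff" still has the child "f", so pruning stops there.
Nodes removed: 2

2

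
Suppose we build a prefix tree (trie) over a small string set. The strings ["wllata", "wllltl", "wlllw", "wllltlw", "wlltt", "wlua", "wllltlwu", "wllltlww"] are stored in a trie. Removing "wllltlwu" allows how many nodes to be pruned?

After clearing the end-marker at "wllltlwu", prune upward until reaching a node still needed by another word.
The suffix "u" (1 node) is used only by "wllltlwu"; the node for "wllltlw" still has the child "w", so pruning stops there.
Nodes removed: 1

1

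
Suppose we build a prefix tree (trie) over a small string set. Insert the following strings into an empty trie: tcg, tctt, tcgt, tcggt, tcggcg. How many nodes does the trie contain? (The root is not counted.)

Count nodes per top-level branch (shared prefixes stored once):
  't'-branch (tcg, tcggcg, tcggt, tcgt, tctt): 10 nodes
Sum: 10

10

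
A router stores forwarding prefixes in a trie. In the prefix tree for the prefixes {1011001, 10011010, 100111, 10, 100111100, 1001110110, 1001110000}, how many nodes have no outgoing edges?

A leaf is a node with no children — equivalently, the end of a word that is not a proper prefix of any other stored word.
Those words: "10011010", "1001110000", "1001110110", "100111100", "1011001"
Leaf count: 5

5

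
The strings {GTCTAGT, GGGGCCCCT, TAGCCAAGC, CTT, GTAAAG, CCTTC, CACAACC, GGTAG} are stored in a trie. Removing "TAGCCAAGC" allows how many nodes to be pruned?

A node on "TAGCCAAGC"'s path can go only if nothing else ends at it or branches off below it.
No other word shares any prefix with "TAGCCAAGC", so all 9 of its nodes go.
Nodes removed: 9

9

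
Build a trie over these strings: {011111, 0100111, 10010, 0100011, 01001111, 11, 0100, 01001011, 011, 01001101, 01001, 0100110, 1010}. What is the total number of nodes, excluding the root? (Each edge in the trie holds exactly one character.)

Trie structure (* marks end of a word):
(root)
├─ 0
│  └─ 1
│     ├─ 0
│     │  └─ 0 *
│     │     ├─ 0
│     │     │  └─ 1
│     │     │     └─ 1 *
│     │     └─ 1 *
│     │        ├─ 0
│     │        │  └─ 1
│     │        │     └─ 1 *
│     │        └─ 1
│     │           ├─ 0 *
│     │           │  └─ 1 *
│     │           └─ 1 *
│     │              └─ 1 *
│     └─ 1 *
│        └─ 1
│           └─ 1
│              └─ 1 *
└─ 1
   ├─ 0
   │  ├─ 0
   │  │  └─ 1
   │  │     └─ 0 *
   │  └─ 1
   │     └─ 0 *
   └─ 1 *
Counting every labelled node above: 28.

28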